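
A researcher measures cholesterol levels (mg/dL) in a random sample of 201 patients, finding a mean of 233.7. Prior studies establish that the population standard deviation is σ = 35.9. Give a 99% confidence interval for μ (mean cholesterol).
(227.18, 240.22)

z-interval (σ known):
z* = 2.576 for 99% confidence

Margin of error = z* · σ/√n = 2.576 · 35.9/√201 = 6.52

CI: (233.7 - 6.52, 233.7 + 6.52) = (227.18, 240.22)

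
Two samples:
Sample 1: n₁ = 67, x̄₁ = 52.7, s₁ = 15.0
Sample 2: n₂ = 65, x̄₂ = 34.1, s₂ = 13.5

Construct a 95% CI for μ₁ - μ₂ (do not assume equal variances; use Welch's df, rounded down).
(13.69, 23.51)

Difference: x̄₁ - x̄₂ = 18.60
SE = √(s₁²/n₁ + s₂²/n₂) = √(15.0²/67 + 13.5²/65) = 2.4823
df = 129.28 → 129 (Welch–Satterthwaite, rounded down)
t* = 1.979

CI: 18.60 ± 1.979 · 2.4823 = 18.60 ± 4.91 = (13.69, 23.51)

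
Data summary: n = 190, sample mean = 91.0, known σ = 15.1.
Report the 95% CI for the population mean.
(88.85, 93.15)

z-interval (σ known):
z* = 1.960 for 95% confidence

Margin of error = z* · σ/√n = 1.960 · 15.1/√190 = 2.15

CI: (91.0 - 2.15, 91.0 + 2.15) = (88.85, 93.15)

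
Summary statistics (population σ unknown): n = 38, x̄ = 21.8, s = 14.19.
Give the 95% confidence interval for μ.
(17.14, 26.46)

t-interval (σ unknown):
df = n - 1 = 37
t* = 2.026 for 95% confidence

Margin of error = t* · s/√n = 2.026 · 14.19/√38 = 4.66

CI: (17.14, 26.46)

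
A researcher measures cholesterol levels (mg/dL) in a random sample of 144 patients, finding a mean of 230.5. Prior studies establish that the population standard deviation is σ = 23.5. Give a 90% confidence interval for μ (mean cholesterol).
(227.28, 233.72)

z-interval (σ known):
z* = 1.645 for 90% confidence

Margin of error = z* · σ/√n = 1.645 · 23.5/√144 = 3.22

CI: (230.5 - 3.22, 230.5 + 3.22) = (227.28, 233.72)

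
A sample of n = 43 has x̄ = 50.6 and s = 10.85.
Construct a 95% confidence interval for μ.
(47.26, 53.94)

t-interval (σ unknown):
df = n - 1 = 42
t* = 2.018 for 95% confidence

Margin of error = t* · s/√n = 2.018 · 10.85/√43 = 3.34

CI: (47.26, 53.94)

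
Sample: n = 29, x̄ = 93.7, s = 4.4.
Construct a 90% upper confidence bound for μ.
μ ≤ 94.77

Upper bound (one-sided):
t* = 1.313 (one-sided for 90%)
Upper bound = x̄ + t* · s/√n = 93.7 + 1.313 · 4.4/√29 = 94.77

We are 90% confident that μ ≤ 94.77.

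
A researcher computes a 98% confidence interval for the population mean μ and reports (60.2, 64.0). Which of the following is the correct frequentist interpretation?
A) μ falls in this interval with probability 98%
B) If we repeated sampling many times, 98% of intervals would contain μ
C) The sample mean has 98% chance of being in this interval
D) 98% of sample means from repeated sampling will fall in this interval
B

A) Wrong — μ is fixed; the randomness lives in the interval, not in μ.
B) Correct — this is the frequentist long-run coverage interpretation.
C) Wrong — x̄ is observed and sits in the interval by construction.
D) Wrong — coverage applies to intervals containing μ, not to future x̄ values.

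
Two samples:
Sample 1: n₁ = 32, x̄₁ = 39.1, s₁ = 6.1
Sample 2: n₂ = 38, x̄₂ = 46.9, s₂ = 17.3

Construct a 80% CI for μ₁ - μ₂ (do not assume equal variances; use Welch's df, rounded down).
(-11.71, -3.89)

Difference: x̄₁ - x̄₂ = -7.80
SE = √(s₁²/n₁ + s₂²/n₂) = √(6.1²/32 + 17.3²/38) = 3.0065
df = 47.50 → 47 (Welch–Satterthwaite, rounded down)
t* = 1.300

CI: -7.80 ± 1.300 · 3.0065 = -7.80 ± 3.91 = (-11.71, -3.89)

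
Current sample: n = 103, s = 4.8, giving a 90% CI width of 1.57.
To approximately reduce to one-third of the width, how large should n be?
n ≈ 927

CI width ∝ 1/√n
To reduce width by factor 3, need √n to grow by 3 → need 3² = 9 times as many samples.

Current: n = 103, width = 1.57
New: n = 927, width ≈ 0.52

Width reduced by factor of 1.57/0.52 = 3.02.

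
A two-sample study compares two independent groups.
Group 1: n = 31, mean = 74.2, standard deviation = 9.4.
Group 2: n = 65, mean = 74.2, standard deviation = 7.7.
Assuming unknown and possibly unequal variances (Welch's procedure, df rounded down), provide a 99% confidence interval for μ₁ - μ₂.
(-5.20, 5.20)

Difference: x̄₁ - x̄₂ = 0.00
SE = √(s₁²/n₁ + s₂²/n₂) = √(9.4²/31 + 7.7²/65) = 1.9397
df = 49.88 → 49 (Welch–Satterthwaite, rounded down)
t* = 2.680

CI: 0.00 ± 2.680 · 1.9397 = 0.00 ± 5.20 = (-5.20, 5.20)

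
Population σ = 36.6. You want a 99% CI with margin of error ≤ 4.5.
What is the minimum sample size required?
n ≥ 439

For margin E ≤ 4.5:
n ≥ (z* · σ / E)²
n ≥ (2.576 · 36.6 / 4.5)²
n ≥ 438.96

Minimum n = 439 (rounding up)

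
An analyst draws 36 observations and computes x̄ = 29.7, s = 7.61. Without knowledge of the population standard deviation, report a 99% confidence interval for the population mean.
(26.25, 33.15)

t-interval (σ unknown):
df = n - 1 = 35
t* = 2.724 for 99% confidence

Margin of error = t* · s/√n = 2.724 · 7.61/√36 = 3.45

CI: (26.25, 33.15)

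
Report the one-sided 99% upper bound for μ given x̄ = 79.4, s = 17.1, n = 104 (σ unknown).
μ ≤ 83.36

Upper bound (one-sided):
t* = 2.363 (one-sided for 99%)
Upper bound = x̄ + t* · s/√n = 79.4 + 2.363 · 17.1/√104 = 83.36

We are 99% confident that μ ≤ 83.36.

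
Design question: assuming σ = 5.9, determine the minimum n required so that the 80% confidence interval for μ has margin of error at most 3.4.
n ≥ 5

For margin E ≤ 3.4:
n ≥ (z* · σ / E)²
n ≥ (1.282 · 5.9 / 3.4)²
n ≥ 4.95

Minimum n = 5 (rounding up)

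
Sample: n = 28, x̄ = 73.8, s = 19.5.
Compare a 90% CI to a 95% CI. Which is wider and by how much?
95% CI is wider by 2.57

df = 27
90% CI: t* = 1.703, (67.52, 80.08), width = 2 · t* · s/√n = 12.55
95% CI: t* = 2.052, (66.24, 81.36), width = 2 · t* · s/√n = 15.12

The 95% CI is wider by 15.12 - 12.55 = 2.57.
Higher confidence requires a wider interval.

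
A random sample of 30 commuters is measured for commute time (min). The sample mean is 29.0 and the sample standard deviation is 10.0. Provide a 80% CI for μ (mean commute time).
(26.61, 31.39)

t-interval (σ unknown):
df = n - 1 = 29
t* = 1.311 for 80% confidence

Margin of error = t* · s/√n = 1.311 · 10.0/√30 = 2.39

CI: (26.61, 31.39)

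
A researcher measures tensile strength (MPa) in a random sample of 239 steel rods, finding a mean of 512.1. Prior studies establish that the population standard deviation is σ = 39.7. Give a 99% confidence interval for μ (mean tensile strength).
(505.48, 518.72)

z-interval (σ known):
z* = 2.576 for 99% confidence

Margin of error = z* · σ/√n = 2.576 · 39.7/√239 = 6.62

CI: (512.1 - 6.62, 512.1 + 6.62) = (505.48, 518.72)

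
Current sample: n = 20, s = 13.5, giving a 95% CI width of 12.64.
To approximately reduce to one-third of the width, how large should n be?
n ≈ 180

CI width ∝ 1/√n
To reduce width by factor 3, need √n to grow by 3 → need 3² = 9 times as many samples.

Current: n = 20, width = 12.64
New: n = 180, width ≈ 3.97

Width reduced by factor of 12.64/3.97 = 3.18.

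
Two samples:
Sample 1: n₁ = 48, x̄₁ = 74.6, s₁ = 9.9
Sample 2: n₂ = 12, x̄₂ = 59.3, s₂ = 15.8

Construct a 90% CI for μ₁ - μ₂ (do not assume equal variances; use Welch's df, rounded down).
(6.84, 23.76)

Difference: x̄₁ - x̄₂ = 15.30
SE = √(s₁²/n₁ + s₂²/n₂) = √(9.9²/48 + 15.8²/12) = 4.7797
df = 13.24 → 13 (Welch–Satterthwaite, rounded down)
t* = 1.771

CI: 15.30 ± 1.771 · 4.7797 = 15.30 ± 8.46 = (6.84, 23.76)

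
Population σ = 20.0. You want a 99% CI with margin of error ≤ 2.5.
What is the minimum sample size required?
n ≥ 425

For margin E ≤ 2.5:
n ≥ (z* · σ / E)²
n ≥ (2.576 · 20.0 / 2.5)²
n ≥ 424.69

Minimum n = 425 (rounding up)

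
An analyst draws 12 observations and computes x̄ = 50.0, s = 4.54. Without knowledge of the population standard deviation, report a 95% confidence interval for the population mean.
(47.12, 52.88)

t-interval (σ unknown):
df = n - 1 = 11
t* = 2.201 for 95% confidence

Margin of error = t* · s/√n = 2.201 · 4.54/√12 = 2.88

CI: (47.12, 52.88)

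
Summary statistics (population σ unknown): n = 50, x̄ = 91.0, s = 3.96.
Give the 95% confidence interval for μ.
(89.87, 92.13)

t-interval (σ unknown):
df = n - 1 = 49
t* = 2.010 for 95% confidence

Margin of error = t* · s/√n = 2.010 · 3.96/√50 = 1.13

CI: (89.87, 92.13)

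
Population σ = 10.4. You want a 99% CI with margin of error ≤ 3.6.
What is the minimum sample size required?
n ≥ 56

For margin E ≤ 3.6:
n ≥ (z* · σ / E)²
n ≥ (2.576 · 10.4 / 3.6)²
n ≥ 55.38

Minimum n = 56 (rounding up)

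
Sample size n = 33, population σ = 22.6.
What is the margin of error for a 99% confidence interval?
Margin of error = 10.13

Margin of error = z* · σ/√n
= 2.576 · 22.6/√33
= 2.576 · 22.6/5.7446
= 10.13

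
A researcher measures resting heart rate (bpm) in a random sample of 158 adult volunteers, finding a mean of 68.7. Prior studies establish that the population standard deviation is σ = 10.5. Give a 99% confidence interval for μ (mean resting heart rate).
(66.55, 70.85)

z-interval (σ known):
z* = 2.576 for 99% confidence

Margin of error = z* · σ/√n = 2.576 · 10.5/√158 = 2.15

CI: (68.7 - 2.15, 68.7 + 2.15) = (66.55, 70.85)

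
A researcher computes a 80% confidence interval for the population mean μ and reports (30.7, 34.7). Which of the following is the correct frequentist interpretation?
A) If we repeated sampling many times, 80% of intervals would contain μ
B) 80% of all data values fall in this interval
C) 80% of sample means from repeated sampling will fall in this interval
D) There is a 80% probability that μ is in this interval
A

A) Correct — this is the frequentist long-run coverage interpretation.
B) Wrong — a CI is about the parameter μ, not individual data values.
C) Wrong — coverage applies to intervals containing μ, not to future x̄ values.
D) Wrong — μ is fixed; the randomness lives in the interval, not in μ.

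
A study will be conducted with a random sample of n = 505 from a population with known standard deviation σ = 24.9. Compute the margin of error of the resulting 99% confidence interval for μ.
Margin of error = 2.85

Margin of error = z* · σ/√n
= 2.576 · 24.9/√505
= 2.576 · 24.9/22.4722
= 2.85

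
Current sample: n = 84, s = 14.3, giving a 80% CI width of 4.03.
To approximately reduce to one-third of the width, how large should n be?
n ≈ 756

CI width ∝ 1/√n
To reduce width by factor 3, need √n to grow by 3 → need 3² = 9 times as many samples.

Current: n = 84, width = 4.03
New: n = 756, width ≈ 1.33

Width reduced by factor of 4.03/1.33 = 3.03.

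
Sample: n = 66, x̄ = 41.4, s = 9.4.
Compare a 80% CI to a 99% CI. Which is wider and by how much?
99% CI is wider by 3.14

df = 65
80% CI: t* = 1.295, (39.90, 42.90), width = 2 · t* · s/√n = 3.00
99% CI: t* = 2.654, (38.33, 44.47), width = 2 · t* · s/√n = 6.14

The 99% CI is wider by 6.14 - 3.00 = 3.14.
Higher confidence requires a wider interval.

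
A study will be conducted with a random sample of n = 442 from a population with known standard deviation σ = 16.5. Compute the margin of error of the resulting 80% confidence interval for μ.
Margin of error = 1.01

Margin of error = z* · σ/√n
= 1.282 · 16.5/√442
= 1.282 · 16.5/21.0238
= 1.01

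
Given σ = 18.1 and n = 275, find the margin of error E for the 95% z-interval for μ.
Margin of error = 2.14

Margin of error = z* · σ/√n
= 1.960 · 18.1/√275
= 1.960 · 18.1/16.5831
= 2.14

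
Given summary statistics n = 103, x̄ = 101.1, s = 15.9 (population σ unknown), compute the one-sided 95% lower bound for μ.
μ ≥ 98.50

Lower bound (one-sided):
t* = 1.660 (one-sided for 95%)
Lower bound = x̄ - t* · s/√n = 101.1 - 1.660 · 15.9/√103 = 98.50

We are 95% confident that μ ≥ 98.50.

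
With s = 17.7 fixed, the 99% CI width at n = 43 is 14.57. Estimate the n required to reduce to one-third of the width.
n ≈ 387

CI width ∝ 1/√n
To reduce width by factor 3, need √n to grow by 3 → need 3² = 9 times as many samples.

Current: n = 43, width = 14.57
New: n = 387, width ≈ 4.66

Width reduced by factor of 14.57/4.66 = 3.13.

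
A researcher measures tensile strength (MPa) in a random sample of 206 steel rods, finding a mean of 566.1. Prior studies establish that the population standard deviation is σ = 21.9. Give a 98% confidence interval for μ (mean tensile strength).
(562.55, 569.65)

z-interval (σ known):
z* = 2.326 for 98% confidence

Margin of error = z* · σ/√n = 2.326 · 21.9/√206 = 3.55

CI: (566.1 - 3.55, 566.1 + 3.55) = (562.55, 569.65)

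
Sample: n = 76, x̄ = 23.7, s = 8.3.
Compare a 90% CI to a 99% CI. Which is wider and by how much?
99% CI is wider by 1.86

df = 75
90% CI: t* = 1.665, (22.11, 25.29), width = 2 · t* · s/√n = 3.17
99% CI: t* = 2.643, (21.18, 26.22), width = 2 · t* · s/√n = 5.03

The 99% CI is wider by 5.03 - 3.17 = 1.86.
Higher confidence requires a wider interval.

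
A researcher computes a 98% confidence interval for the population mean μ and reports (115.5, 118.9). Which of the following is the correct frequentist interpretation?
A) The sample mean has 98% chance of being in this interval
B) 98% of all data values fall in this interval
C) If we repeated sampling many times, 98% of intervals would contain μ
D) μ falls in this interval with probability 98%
C

A) Wrong — x̄ is observed and sits in the interval by construction.
B) Wrong — a CI is about the parameter μ, not individual data values.
C) Correct — this is the frequentist long-run coverage interpretation.
D) Wrong — μ is fixed; the randomness lives in the interval, not in μ.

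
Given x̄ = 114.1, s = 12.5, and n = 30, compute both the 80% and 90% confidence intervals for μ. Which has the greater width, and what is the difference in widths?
90% CI is wider by 1.77

df = 29
80% CI: t* = 1.311, (111.11, 117.09), width = 2 · t* · s/√n = 5.98
90% CI: t* = 1.699, (110.22, 117.98), width = 2 · t* · s/√n = 7.75

The 90% CI is wider by 7.75 - 5.98 = 1.77.
Higher confidence requires a wider interval.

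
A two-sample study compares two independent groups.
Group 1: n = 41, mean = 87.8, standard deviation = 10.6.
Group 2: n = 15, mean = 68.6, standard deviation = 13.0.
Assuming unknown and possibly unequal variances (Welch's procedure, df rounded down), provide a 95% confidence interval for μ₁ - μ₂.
(11.42, 26.98)

Difference: x̄₁ - x̄₂ = 19.20
SE = √(s₁²/n₁ + s₂²/n₂) = √(10.6²/41 + 13.0²/15) = 3.7426
df = 21.20 → 21 (Welch–Satterthwaite, rounded down)
t* = 2.080

CI: 19.20 ± 2.080 · 3.7426 = 19.20 ± 7.78 = (11.42, 26.98)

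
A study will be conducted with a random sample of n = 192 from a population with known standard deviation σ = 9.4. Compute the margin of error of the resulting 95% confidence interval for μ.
Margin of error = 1.33

Margin of error = z* · σ/√n
= 1.960 · 9.4/√192
= 1.960 · 9.4/13.8564
= 1.33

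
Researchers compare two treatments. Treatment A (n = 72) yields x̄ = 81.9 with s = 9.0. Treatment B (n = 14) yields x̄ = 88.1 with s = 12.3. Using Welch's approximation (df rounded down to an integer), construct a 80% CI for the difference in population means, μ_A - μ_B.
(-10.83, -1.57)

Difference: x̄₁ - x̄₂ = -6.20
SE = √(s₁²/n₁ + s₂²/n₂) = √(9.0²/72 + 12.3²/14) = 3.4542
df = 15.82 → 15 (Welch–Satterthwaite, rounded down)
t* = 1.341

CI: -6.20 ± 1.341 · 3.4542 = -6.20 ± 4.63 = (-10.83, -1.57)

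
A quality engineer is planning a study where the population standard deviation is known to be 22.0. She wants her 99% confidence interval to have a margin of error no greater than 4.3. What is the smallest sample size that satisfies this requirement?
n ≥ 174

For margin E ≤ 4.3:
n ≥ (z* · σ / E)²
n ≥ (2.576 · 22.0 / 4.3)²
n ≥ 173.70

Minimum n = 174 (rounding up)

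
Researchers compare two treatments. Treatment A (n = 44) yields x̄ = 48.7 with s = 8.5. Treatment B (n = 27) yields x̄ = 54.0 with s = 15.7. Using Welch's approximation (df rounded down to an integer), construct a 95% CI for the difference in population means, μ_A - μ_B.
(-11.96, 1.36)

Difference: x̄₁ - x̄₂ = -5.30
SE = √(s₁²/n₁ + s₂²/n₂) = √(8.5²/44 + 15.7²/27) = 3.2820
df = 35.50 → 35 (Welch–Satterthwaite, rounded down)
t* = 2.030

CI: -5.30 ± 2.030 · 3.2820 = -5.30 ± 6.66 = (-11.96, 1.36)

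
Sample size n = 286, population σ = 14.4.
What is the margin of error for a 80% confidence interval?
Margin of error = 1.09

Margin of error = z* · σ/√n
= 1.282 · 14.4/√286
= 1.282 · 14.4/16.9115
= 1.09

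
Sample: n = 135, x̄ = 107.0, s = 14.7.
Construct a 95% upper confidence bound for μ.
μ ≤ 109.10

Upper bound (one-sided):
t* = 1.656 (one-sided for 95%)
Upper bound = x̄ + t* · s/√n = 107.0 + 1.656 · 14.7/√135 = 109.10

We are 95% confident that μ ≤ 109.10.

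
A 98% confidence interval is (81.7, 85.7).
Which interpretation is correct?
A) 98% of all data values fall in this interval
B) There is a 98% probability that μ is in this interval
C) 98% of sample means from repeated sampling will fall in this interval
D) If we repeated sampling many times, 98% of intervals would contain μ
D

A) Wrong — a CI is about the parameter μ, not individual data values.
B) Wrong — μ is fixed; the randomness lives in the interval, not in μ.
C) Wrong — coverage applies to intervals containing μ, not to future x̄ values.
D) Correct — this is the frequentist long-run coverage interpretation.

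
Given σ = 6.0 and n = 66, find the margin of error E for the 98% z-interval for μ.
Margin of error = 1.72

Margin of error = z* · σ/√n
= 2.326 · 6.0/√66
= 2.326 · 6.0/8.1240
= 1.72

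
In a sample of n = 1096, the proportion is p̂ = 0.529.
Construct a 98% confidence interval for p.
(0.494, 0.564)

Proportion CI:
SE = √(p̂(1-p̂)/n) = √(0.529 · 0.471 / 1096) = 0.01508

z* = 2.326
Margin = z* · SE = 2.326 · 0.01508 = 0.0351

CI: 0.529 ± 0.0351 = (0.494, 0.564)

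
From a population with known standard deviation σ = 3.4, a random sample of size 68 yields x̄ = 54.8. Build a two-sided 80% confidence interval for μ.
(54.27, 55.33)

z-interval (σ known):
z* = 1.282 for 80% confidence

Margin of error = z* · σ/√n = 1.282 · 3.4/√68 = 0.53

CI: (54.8 - 0.53, 54.8 + 0.53) = (54.27, 55.33)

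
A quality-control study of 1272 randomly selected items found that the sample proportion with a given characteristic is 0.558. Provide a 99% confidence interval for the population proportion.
(0.522, 0.594)

Proportion CI:
SE = √(p̂(1-p̂)/n) = √(0.558 · 0.442 / 1272) = 0.01392

z* = 2.576
Margin = z* · SE = 2.576 · 0.01392 = 0.0359

CI: 0.558 ± 0.0359 = (0.522, 0.594)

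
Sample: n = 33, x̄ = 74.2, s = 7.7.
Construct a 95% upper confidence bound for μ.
μ ≤ 76.47

Upper bound (one-sided):
t* = 1.694 (one-sided for 95%)
Upper bound = x̄ + t* · s/√n = 74.2 + 1.694 · 7.7/√33 = 76.47

We are 95% confident that μ ≤ 76.47.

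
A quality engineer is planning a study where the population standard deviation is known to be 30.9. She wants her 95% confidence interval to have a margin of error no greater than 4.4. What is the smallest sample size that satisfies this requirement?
n ≥ 190

For margin E ≤ 4.4:
n ≥ (z* · σ / E)²
n ≥ (1.960 · 30.9 / 4.4)²
n ≥ 189.46

Minimum n = 190 (rounding up)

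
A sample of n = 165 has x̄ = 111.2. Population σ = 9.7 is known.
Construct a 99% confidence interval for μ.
(109.25, 113.15)

z-interval (σ known):
z* = 2.576 for 99% confidence

Margin of error = z* · σ/√n = 2.576 · 9.7/√165 = 1.95

CI: (111.2 - 1.95, 111.2 + 1.95) = (109.25, 113.15)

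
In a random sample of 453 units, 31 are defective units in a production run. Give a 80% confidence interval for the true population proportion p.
(0.053, 0.084)

Proportion CI:
p̂ = 31/453 = 0.06843
SE = √(p̂(1-p̂)/n) = √(0.06843 · 0.93157 / 453) = 0.01186

z* = 1.282
Margin = z* · SE = 1.282 · 0.01186 = 0.0152

CI: 0.06843 ± 0.0152 = (0.053, 0.084)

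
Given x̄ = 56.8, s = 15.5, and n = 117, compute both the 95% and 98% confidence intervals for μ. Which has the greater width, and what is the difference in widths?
98% CI is wider by 1.08

df = 116
95% CI: t* = 1.981, (53.96, 59.64), width = 2 · t* · s/√n = 5.68
98% CI: t* = 2.359, (53.42, 60.18), width = 2 · t* · s/√n = 6.76

The 98% CI is wider by 6.76 - 5.68 = 1.08.
Higher confidence requires a wider interval.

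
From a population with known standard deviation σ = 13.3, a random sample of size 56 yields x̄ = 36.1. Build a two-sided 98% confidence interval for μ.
(31.97, 40.23)

z-interval (σ known):
z* = 2.326 for 98% confidence

Margin of error = z* · σ/√n = 2.326 · 13.3/√56 = 4.13

CI: (36.1 - 4.13, 36.1 + 4.13) = (31.97, 40.23)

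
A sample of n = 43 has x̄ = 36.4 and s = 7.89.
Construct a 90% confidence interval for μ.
(34.38, 38.42)

t-interval (σ unknown):
df = n - 1 = 42
t* = 1.682 for 90% confidence

Margin of error = t* · s/√n = 1.682 · 7.89/√43 = 2.02

CI: (34.38, 38.42)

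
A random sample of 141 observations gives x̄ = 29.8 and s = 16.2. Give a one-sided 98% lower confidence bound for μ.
μ ≥ 26.97

Lower bound (one-sided):
t* = 2.073 (one-sided for 98%)
Lower bound = x̄ - t* · s/√n = 29.8 - 2.073 · 16.2/√141 = 26.97

We are 98% confident that μ ≥ 26.97.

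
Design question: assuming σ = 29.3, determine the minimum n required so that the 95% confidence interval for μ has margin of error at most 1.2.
n ≥ 2291

For margin E ≤ 1.2:
n ≥ (z* · σ / E)²
n ≥ (1.960 · 29.3 / 1.2)²
n ≥ 2290.26

Minimum n = 2291 (rounding up)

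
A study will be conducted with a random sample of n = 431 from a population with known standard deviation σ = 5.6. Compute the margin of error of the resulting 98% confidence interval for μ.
Margin of error = 0.63

Margin of error = z* · σ/√n
= 2.326 · 5.6/√431
= 2.326 · 5.6/20.7605
= 0.63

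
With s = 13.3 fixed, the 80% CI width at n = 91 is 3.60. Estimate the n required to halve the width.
n ≈ 364

CI width ∝ 1/√n
To reduce width by factor 2, need √n to grow by 2 → need 2² = 4 times as many samples.

Current: n = 91, width = 3.60
New: n = 364, width ≈ 1.79

Width reduced by factor of 3.60/1.79 = 2.01.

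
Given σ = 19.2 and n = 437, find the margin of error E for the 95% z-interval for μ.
Margin of error = 1.80

Margin of error = z* · σ/√n
= 1.960 · 19.2/√437
= 1.960 · 19.2/20.9045
= 1.80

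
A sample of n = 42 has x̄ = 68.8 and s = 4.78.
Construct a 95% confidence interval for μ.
(67.31, 70.29)

t-interval (σ unknown):
df = n - 1 = 41
t* = 2.020 for 95% confidence

Margin of error = t* · s/√n = 2.020 · 4.78/√42 = 1.49

CI: (67.31, 70.29)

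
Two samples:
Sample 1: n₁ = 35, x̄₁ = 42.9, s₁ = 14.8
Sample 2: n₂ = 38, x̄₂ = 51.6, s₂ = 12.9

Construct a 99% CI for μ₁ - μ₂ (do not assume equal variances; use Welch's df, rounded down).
(-17.35, -0.05)

Difference: x̄₁ - x̄₂ = -8.70
SE = √(s₁²/n₁ + s₂²/n₂) = √(14.8²/35 + 12.9²/38) = 3.2615
df = 67.75 → 67 (Welch–Satterthwaite, rounded down)
t* = 2.651

CI: -8.70 ± 2.651 · 3.2615 = -8.70 ± 8.65 = (-17.35, -0.05)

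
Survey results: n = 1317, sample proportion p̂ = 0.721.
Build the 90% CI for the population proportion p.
(0.701, 0.741)

Proportion CI:
SE = √(p̂(1-p̂)/n) = √(0.721 · 0.279 / 1317) = 0.01236

z* = 1.645
Margin = z* · SE = 1.645 · 0.01236 = 0.0203

CI: 0.721 ± 0.0203 = (0.701, 0.741)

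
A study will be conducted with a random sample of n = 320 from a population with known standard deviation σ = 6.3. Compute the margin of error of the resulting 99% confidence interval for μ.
Margin of error = 0.91

Margin of error = z* · σ/√n
= 2.576 · 6.3/√320
= 2.576 · 6.3/17.8885
= 0.91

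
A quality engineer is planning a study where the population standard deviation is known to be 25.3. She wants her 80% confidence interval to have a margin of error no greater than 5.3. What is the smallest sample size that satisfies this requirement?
n ≥ 38

For margin E ≤ 5.3:
n ≥ (z* · σ / E)²
n ≥ (1.282 · 25.3 / 5.3)²
n ≥ 37.45

Minimum n = 38 (rounding up)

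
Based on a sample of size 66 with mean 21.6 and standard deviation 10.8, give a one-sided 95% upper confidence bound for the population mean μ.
μ ≤ 23.82

Upper bound (one-sided):
t* = 1.669 (one-sided for 95%)
Upper bound = x̄ + t* · s/√n = 21.6 + 1.669 · 10.8/√66 = 23.82

We are 95% confident that μ ≤ 23.82.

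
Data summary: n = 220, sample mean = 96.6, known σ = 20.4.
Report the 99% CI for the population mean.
(93.06, 100.14)

z-interval (σ known):
z* = 2.576 for 99% confidence

Margin of error = z* · σ/√n = 2.576 · 20.4/√220 = 3.54

CI: (96.6 - 3.54, 96.6 + 3.54) = (93.06, 100.14)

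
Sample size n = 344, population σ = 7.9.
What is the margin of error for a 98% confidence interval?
Margin of error = 0.99

Margin of error = z* · σ/√n
= 2.326 · 7.9/√344
= 2.326 · 7.9/18.5472
= 0.99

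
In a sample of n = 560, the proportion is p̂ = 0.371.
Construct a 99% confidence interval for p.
(0.318, 0.424)

Proportion CI:
SE = √(p̂(1-p̂)/n) = √(0.371 · 0.629 / 560) = 0.02041

z* = 2.576
Margin = z* · SE = 2.576 · 0.02041 = 0.0526

CI: 0.371 ± 0.0526 = (0.318, 0.424)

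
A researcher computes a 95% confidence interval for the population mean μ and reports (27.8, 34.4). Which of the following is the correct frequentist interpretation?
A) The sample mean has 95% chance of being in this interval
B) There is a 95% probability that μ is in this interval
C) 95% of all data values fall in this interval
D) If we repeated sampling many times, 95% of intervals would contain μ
D

A) Wrong — x̄ is observed and sits in the interval by construction.
B) Wrong — μ is fixed; the randomness lives in the interval, not in μ.
C) Wrong — a CI is about the parameter μ, not individual data values.
D) Correct — this is the frequentist long-run coverage interpretation.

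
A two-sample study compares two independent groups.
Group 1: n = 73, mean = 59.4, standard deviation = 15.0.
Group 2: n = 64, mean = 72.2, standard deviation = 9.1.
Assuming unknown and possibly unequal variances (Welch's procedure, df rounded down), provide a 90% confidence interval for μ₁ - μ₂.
(-16.27, -9.33)

Difference: x̄₁ - x̄₂ = -12.80
SE = √(s₁²/n₁ + s₂²/n₂) = √(15.0²/73 + 9.1²/64) = 2.0919
df = 120.81 → 120 (Welch–Satterthwaite, rounded down)
t* = 1.658

CI: -12.80 ± 1.658 · 2.0919 = -12.80 ± 3.47 = (-16.27, -9.33)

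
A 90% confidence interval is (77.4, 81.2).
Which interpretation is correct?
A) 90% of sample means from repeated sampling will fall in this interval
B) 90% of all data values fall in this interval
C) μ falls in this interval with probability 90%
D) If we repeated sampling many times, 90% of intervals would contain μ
D

A) Wrong — coverage applies to intervals containing μ, not to future x̄ values.
B) Wrong — a CI is about the parameter μ, not individual data values.
C) Wrong — μ is fixed; the randomness lives in the interval, not in μ.
D) Correct — this is the frequentist long-run coverage interpretation.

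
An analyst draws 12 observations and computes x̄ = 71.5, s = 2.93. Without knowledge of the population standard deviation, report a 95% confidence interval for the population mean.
(69.64, 73.36)

t-interval (σ unknown):
df = n - 1 = 11
t* = 2.201 for 95% confidence

Margin of error = t* · s/√n = 2.201 · 2.93/√12 = 1.86

CI: (69.64, 73.36)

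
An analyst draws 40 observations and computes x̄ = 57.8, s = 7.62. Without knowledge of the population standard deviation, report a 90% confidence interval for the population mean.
(55.77, 59.83)

t-interval (σ unknown):
df = n - 1 = 39
t* = 1.685 for 90% confidence

Margin of error = t* · s/√n = 1.685 · 7.62/√40 = 2.03

CI: (55.77, 59.83)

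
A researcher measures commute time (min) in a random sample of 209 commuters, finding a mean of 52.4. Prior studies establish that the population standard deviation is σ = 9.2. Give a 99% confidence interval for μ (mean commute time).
(50.76, 54.04)

z-interval (σ known):
z* = 2.576 for 99% confidence

Margin of error = z* · σ/√n = 2.576 · 9.2/√209 = 1.64

CI: (52.4 - 1.64, 52.4 + 1.64) = (50.76, 54.04)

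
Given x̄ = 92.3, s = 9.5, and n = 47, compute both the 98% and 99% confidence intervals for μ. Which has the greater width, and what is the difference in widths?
99% CI is wider by 0.77

df = 46
98% CI: t* = 2.410, (88.96, 95.64), width = 2 · t* · s/√n = 6.68
99% CI: t* = 2.687, (88.58, 96.02), width = 2 · t* · s/√n = 7.45

The 99% CI is wider by 7.45 - 6.68 = 0.77.
Higher confidence requires a wider interval.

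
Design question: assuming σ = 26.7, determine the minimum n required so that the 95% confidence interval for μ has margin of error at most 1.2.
n ≥ 1902

For margin E ≤ 1.2:
n ≥ (z* · σ / E)²
n ≥ (1.960 · 26.7 / 1.2)²
n ≥ 1901.83

Minimum n = 1902 (rounding up)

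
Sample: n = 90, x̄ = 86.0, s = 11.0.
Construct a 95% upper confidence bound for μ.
μ ≤ 87.93

Upper bound (one-sided):
t* = 1.662 (one-sided for 95%)
Upper bound = x̄ + t* · s/√n = 86.0 + 1.662 · 11.0/√90 = 87.93

We are 95% confident that μ ≤ 87.93.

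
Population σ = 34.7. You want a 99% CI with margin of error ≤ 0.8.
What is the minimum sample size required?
n ≥ 12485

For margin E ≤ 0.8:
n ≥ (z* · σ / E)²
n ≥ (2.576 · 34.7 / 0.8)²
n ≥ 12484.49

Minimum n = 12485 (rounding up)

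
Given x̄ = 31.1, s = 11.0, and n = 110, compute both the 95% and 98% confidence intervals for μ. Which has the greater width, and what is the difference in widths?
98% CI is wider by 0.79

df = 109
95% CI: t* = 1.982, (29.02, 33.18), width = 2 · t* · s/√n = 4.16
98% CI: t* = 2.361, (28.62, 33.58), width = 2 · t* · s/√n = 4.95

The 98% CI is wider by 4.95 - 4.16 = 0.79.
Higher confidence requires a wider interval.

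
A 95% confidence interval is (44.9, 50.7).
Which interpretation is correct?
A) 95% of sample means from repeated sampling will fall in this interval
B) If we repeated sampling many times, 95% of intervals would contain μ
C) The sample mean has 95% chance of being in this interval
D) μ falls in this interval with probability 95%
B

A) Wrong — coverage applies to intervals containing μ, not to future x̄ values.
B) Correct — this is the frequentist long-run coverage interpretation.
C) Wrong — x̄ is observed and sits in the interval by construction.
D) Wrong — μ is fixed; the randomness lives in the interval, not in μ.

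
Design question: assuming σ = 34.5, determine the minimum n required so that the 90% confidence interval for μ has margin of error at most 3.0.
n ≥ 358

For margin E ≤ 3.0:
n ≥ (z* · σ / E)²
n ≥ (1.645 · 34.5 / 3.0)²
n ≥ 357.87

Minimum n = 358 (rounding up)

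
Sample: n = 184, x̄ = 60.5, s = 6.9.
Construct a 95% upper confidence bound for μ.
μ ≤ 61.34

Upper bound (one-sided):
t* = 1.653 (one-sided for 95%)
Upper bound = x̄ + t* · s/√n = 60.5 + 1.653 · 6.9/√184 = 61.34

We are 95% confident that μ ≤ 61.34.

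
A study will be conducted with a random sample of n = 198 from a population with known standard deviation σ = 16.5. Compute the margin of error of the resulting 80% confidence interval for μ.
Margin of error = 1.50

Margin of error = z* · σ/√n
= 1.282 · 16.5/√198
= 1.282 · 16.5/14.0712
= 1.50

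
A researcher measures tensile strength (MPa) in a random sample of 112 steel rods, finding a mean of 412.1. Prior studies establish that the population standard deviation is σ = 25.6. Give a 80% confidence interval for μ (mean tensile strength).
(409.00, 415.20)

z-interval (σ known):
z* = 1.282 for 80% confidence

Margin of error = z* · σ/√n = 1.282 · 25.6/√112 = 3.10

CI: (412.1 - 3.10, 412.1 + 3.10) = (409.00, 415.20)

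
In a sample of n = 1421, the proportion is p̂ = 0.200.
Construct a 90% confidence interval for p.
(0.183, 0.217)

Proportion CI:
SE = √(p̂(1-p̂)/n) = √(0.200 · 0.800 / 1421) = 0.01061

z* = 1.645
Margin = z* · SE = 1.645 · 0.01061 = 0.0175

CI: 0.200 ± 0.0175 = (0.183, 0.217)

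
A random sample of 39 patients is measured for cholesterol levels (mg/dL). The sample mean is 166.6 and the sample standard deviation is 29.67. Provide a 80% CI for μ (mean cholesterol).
(160.40, 172.80)

t-interval (σ unknown):
df = n - 1 = 38
t* = 1.304 for 80% confidence

Margin of error = t* · s/√n = 1.304 · 29.67/√39 = 6.20

CI: (160.40, 172.80)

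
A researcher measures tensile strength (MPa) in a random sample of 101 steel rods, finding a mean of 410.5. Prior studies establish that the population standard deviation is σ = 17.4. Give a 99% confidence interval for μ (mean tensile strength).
(406.04, 414.96)

z-interval (σ known):
z* = 2.576 for 99% confidence

Margin of error = z* · σ/√n = 2.576 · 17.4/√101 = 4.46

CI: (410.5 - 4.46, 410.5 + 4.46) = (406.04, 414.96)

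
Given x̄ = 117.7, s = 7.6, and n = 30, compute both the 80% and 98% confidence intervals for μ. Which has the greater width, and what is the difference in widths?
98% CI is wider by 3.19

df = 29
80% CI: t* = 1.311, (115.88, 119.52), width = 2 · t* · s/√n = 3.64
98% CI: t* = 2.462, (114.28, 121.12), width = 2 · t* · s/√n = 6.83

The 98% CI is wider by 6.83 - 3.64 = 3.19.
Higher confidence requires a wider interval.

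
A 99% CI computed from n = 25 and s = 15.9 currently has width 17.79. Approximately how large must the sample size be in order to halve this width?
n ≈ 100

CI width ∝ 1/√n
To reduce width by factor 2, need √n to grow by 2 → need 2² = 4 times as many samples.

Current: n = 25, width = 17.79
New: n = 100, width ≈ 8.35

Width reduced by factor of 17.79/8.35 = 2.13.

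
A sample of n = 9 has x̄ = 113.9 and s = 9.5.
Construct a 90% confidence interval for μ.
(108.01, 119.79)

t-interval (σ unknown):
df = n - 1 = 8
t* = 1.860 for 90% confidence

Margin of error = t* · s/√n = 1.860 · 9.5/√9 = 5.89

CI: (108.01, 119.79)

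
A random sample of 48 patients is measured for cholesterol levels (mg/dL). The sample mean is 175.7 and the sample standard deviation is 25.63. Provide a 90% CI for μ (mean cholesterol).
(169.49, 181.91)

t-interval (σ unknown):
df = n - 1 = 47
t* = 1.678 for 90% confidence

Margin of error = t* · s/√n = 1.678 · 25.63/√48 = 6.21

CI: (169.49, 181.91)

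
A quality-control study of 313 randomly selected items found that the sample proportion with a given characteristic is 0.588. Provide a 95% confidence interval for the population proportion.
(0.533, 0.643)

Proportion CI:
SE = √(p̂(1-p̂)/n) = √(0.588 · 0.412 / 313) = 0.02782

z* = 1.960
Margin = z* · SE = 1.960 · 0.02782 = 0.0545

CI: 0.588 ± 0.0545 = (0.533, 0.643)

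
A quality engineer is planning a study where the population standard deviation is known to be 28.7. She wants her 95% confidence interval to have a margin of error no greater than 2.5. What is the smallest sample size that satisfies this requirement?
n ≥ 507

For margin E ≤ 2.5:
n ≥ (z* · σ / E)²
n ≥ (1.960 · 28.7 / 2.5)²
n ≥ 506.29

Minimum n = 507 (rounding up)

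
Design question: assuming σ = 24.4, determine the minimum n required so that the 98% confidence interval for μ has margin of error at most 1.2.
n ≥ 2237

For margin E ≤ 1.2:
n ≥ (z* · σ / E)²
n ≥ (2.326 · 24.4 / 1.2)²
n ≥ 2236.85

Minimum n = 2237 (rounding up)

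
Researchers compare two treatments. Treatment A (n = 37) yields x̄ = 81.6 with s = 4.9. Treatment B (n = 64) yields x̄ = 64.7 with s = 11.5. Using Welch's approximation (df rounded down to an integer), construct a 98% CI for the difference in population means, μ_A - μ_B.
(13.00, 20.80)

Difference: x̄₁ - x̄₂ = 16.90
SE = √(s₁²/n₁ + s₂²/n₂) = √(4.9²/37 + 11.5²/64) = 1.6478
df = 92.77 → 92 (Welch–Satterthwaite, rounded down)
t* = 2.368

CI: 16.90 ± 2.368 · 1.6478 = 16.90 ± 3.90 = (13.00, 20.80)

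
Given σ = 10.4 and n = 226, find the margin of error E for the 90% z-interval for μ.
Margin of error = 1.14

Margin of error = z* · σ/√n
= 1.645 · 10.4/√226
= 1.645 · 10.4/15.0333
= 1.14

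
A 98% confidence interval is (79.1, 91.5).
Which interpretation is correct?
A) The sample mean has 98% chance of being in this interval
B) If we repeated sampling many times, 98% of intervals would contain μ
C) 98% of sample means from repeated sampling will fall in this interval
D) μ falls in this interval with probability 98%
B

A) Wrong — x̄ is observed and sits in the interval by construction.
B) Correct — this is the frequentist long-run coverage interpretation.
C) Wrong — coverage applies to intervals containing μ, not to future x̄ values.
D) Wrong — μ is fixed; the randomness lives in the interval, not in μ.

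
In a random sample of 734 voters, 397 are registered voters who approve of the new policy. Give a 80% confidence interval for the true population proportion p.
(0.517, 0.564)

Proportion CI:
p̂ = 397/734 = 0.54087
SE = √(p̂(1-p̂)/n) = √(0.54087 · 0.45913 / 734) = 0.01839

z* = 1.282
Margin = z* · SE = 1.282 · 0.01839 = 0.0236

CI: 0.54087 ± 0.0236 = (0.517, 0.564)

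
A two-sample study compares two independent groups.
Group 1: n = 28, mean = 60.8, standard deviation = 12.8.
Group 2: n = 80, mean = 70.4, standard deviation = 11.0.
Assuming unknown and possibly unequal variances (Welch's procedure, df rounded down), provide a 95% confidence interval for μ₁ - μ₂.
(-15.08, -4.12)

Difference: x̄₁ - x̄₂ = -9.60
SE = √(s₁²/n₁ + s₂²/n₂) = √(12.8²/28 + 11.0²/80) = 2.7137
df = 41.81 → 41 (Welch–Satterthwaite, rounded down)
t* = 2.020

CI: -9.60 ± 2.020 · 2.7137 = -9.60 ± 5.48 = (-15.08, -4.12)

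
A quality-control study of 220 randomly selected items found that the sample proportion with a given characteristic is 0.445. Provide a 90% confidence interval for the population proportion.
(0.390, 0.500)

Proportion CI:
SE = √(p̂(1-p̂)/n) = √(0.445 · 0.555 / 220) = 0.03351

z* = 1.645
Margin = z* · SE = 1.645 · 0.03351 = 0.0551

CI: 0.445 ± 0.0551 = (0.390, 0.500)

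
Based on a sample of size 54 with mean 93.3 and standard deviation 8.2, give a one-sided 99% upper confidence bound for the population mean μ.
μ ≤ 95.98

Upper bound (one-sided):
t* = 2.399 (one-sided for 99%)
Upper bound = x̄ + t* · s/√n = 93.3 + 2.399 · 8.2/√54 = 95.98

We are 99% confident that μ ≤ 95.98.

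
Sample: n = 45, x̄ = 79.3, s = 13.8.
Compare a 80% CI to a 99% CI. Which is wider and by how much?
99% CI is wider by 5.73

df = 44
80% CI: t* = 1.301, (76.62, 81.98), width = 2 · t* · s/√n = 5.35
99% CI: t* = 2.692, (73.76, 84.84), width = 2 · t* · s/√n = 11.08

The 99% CI is wider by 11.08 - 5.35 = 5.73.
Higher confidence requires a wider interval.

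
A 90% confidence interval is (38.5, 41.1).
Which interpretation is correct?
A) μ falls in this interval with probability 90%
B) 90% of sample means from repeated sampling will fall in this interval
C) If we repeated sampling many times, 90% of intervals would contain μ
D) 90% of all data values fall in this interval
C

A) Wrong — μ is fixed; the randomness lives in the interval, not in μ.
B) Wrong — coverage applies to intervals containing μ, not to future x̄ values.
C) Correct — this is the frequentist long-run coverage interpretation.
D) Wrong — a CI is about the parameter μ, not individual data values.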